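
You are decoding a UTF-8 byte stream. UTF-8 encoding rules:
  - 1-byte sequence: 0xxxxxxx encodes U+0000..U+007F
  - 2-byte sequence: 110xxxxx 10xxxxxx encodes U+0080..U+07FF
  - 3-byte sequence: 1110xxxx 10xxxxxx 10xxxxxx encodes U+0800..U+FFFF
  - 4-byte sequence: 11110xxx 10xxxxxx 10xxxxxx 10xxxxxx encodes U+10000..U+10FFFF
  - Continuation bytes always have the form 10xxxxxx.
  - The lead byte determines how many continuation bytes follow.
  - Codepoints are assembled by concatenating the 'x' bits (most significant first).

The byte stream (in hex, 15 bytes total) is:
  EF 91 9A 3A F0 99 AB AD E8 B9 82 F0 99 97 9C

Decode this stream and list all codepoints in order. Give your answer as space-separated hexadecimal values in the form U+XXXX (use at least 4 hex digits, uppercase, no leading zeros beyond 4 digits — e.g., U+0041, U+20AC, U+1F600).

Byte[0]=EF: 3-byte lead, need 2 cont bytes. acc=0xF
Byte[1]=91: continuation. acc=(acc<<6)|0x11=0x3D1
Byte[2]=9A: continuation. acc=(acc<<6)|0x1A=0xF45A
Completed: cp=U+F45A (starts at byte 0)
Byte[3]=3A: 1-byte ASCII. cp=U+003A
Byte[4]=F0: 4-byte lead, need 3 cont bytes. acc=0x0
Byte[5]=99: continuation. acc=(acc<<6)|0x19=0x19
Byte[6]=AB: continuation. acc=(acc<<6)|0x2B=0x66B
Byte[7]=AD: continuation. acc=(acc<<6)|0x2D=0x19AED
Completed: cp=U+19AED (starts at byte 4)
Byte[8]=E8: 3-byte lead, need 2 cont bytes. acc=0x8
Byte[9]=B9: continuation. acc=(acc<<6)|0x39=0x239
Byte[10]=82: continuation. acc=(acc<<6)|0x02=0x8E42
Completed: cp=U+8E42 (starts at byte 8)
Byte[11]=F0: 4-byte lead, need 3 cont bytes. acc=0x0
Byte[12]=99: continuation. acc=(acc<<6)|0x19=0x19
Byte[13]=97: continuation. acc=(acc<<6)|0x17=0x657
Byte[14]=9C: continuation. acc=(acc<<6)|0x1C=0x195DC
Completed: cp=U+195DC (starts at byte 11)

Answer: U+F45A U+003A U+19AED U+8E42 U+195DC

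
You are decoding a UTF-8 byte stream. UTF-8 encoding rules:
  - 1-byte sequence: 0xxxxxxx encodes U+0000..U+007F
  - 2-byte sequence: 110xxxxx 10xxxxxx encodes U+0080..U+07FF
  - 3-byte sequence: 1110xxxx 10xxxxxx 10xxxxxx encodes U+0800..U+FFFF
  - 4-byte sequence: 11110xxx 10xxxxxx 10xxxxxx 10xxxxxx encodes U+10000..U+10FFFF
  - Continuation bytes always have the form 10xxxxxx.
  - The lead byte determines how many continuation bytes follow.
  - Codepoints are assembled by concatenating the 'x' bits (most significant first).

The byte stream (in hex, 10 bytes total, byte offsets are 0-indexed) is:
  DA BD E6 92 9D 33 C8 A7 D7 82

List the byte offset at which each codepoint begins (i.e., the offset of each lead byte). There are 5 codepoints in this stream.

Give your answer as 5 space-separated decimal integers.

Answer: 0 2 5 6 8

Derivation:
Byte[0]=DA: 2-byte lead, need 1 cont bytes. acc=0x1A
Byte[1]=BD: continuation. acc=(acc<<6)|0x3D=0x6BD
Completed: cp=U+06BD (starts at byte 0)
Byte[2]=E6: 3-byte lead, need 2 cont bytes. acc=0x6
Byte[3]=92: continuation. acc=(acc<<6)|0x12=0x192
Byte[4]=9D: continuation. acc=(acc<<6)|0x1D=0x649D
Completed: cp=U+649D (starts at byte 2)
Byte[5]=33: 1-byte ASCII. cp=U+0033
Byte[6]=C8: 2-byte lead, need 1 cont bytes. acc=0x8
Byte[7]=A7: continuation. acc=(acc<<6)|0x27=0x227
Completed: cp=U+0227 (starts at byte 6)
Byte[8]=D7: 2-byte lead, need 1 cont bytes. acc=0x17
Byte[9]=82: continuation. acc=(acc<<6)|0x02=0x5C2
Completed: cp=U+05C2 (starts at byte 8)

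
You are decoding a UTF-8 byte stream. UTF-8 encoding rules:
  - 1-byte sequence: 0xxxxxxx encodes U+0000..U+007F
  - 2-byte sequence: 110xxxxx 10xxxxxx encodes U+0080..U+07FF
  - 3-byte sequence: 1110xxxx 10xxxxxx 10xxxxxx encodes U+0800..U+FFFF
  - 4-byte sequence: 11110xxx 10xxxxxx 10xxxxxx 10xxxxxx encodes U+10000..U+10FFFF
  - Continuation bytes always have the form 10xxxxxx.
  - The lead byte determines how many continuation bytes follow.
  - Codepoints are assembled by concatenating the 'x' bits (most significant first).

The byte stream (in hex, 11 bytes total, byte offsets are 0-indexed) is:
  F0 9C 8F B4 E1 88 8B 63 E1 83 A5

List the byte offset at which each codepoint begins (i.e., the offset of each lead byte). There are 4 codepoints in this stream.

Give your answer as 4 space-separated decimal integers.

Answer: 0 4 7 8

Derivation:
Byte[0]=F0: 4-byte lead, need 3 cont bytes. acc=0x0
Byte[1]=9C: continuation. acc=(acc<<6)|0x1C=0x1C
Byte[2]=8F: continuation. acc=(acc<<6)|0x0F=0x70F
Byte[3]=B4: continuation. acc=(acc<<6)|0x34=0x1C3F4
Completed: cp=U+1C3F4 (starts at byte 0)
Byte[4]=E1: 3-byte lead, need 2 cont bytes. acc=0x1
Byte[5]=88: continuation. acc=(acc<<6)|0x08=0x48
Byte[6]=8B: continuation. acc=(acc<<6)|0x0B=0x120B
Completed: cp=U+120B (starts at byte 4)
Byte[7]=63: 1-byte ASCII. cp=U+0063
Byte[8]=E1: 3-byte lead, need 2 cont bytes. acc=0x1
Byte[9]=83: continuation. acc=(acc<<6)|0x03=0x43
Byte[10]=A5: continuation. acc=(acc<<6)|0x25=0x10E5
Completed: cp=U+10E5 (starts at byte 8)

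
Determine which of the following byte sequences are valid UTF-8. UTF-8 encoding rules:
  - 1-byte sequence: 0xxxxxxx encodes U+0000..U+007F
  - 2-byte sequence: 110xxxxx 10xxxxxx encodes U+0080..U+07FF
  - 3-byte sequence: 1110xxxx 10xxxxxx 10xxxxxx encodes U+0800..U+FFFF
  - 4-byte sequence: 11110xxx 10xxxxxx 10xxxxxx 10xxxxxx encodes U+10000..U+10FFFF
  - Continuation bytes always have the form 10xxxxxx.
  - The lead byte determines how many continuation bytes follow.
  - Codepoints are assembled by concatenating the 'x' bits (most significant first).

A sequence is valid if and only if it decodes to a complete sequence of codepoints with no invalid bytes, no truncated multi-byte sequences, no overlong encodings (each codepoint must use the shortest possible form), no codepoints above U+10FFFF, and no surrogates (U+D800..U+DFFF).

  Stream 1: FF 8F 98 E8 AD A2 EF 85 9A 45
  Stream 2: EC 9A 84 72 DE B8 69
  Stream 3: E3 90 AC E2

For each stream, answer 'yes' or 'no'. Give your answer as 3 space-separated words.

Answer: no yes no

Derivation:
Stream 1: error at byte offset 0. INVALID
Stream 2: decodes cleanly. VALID
Stream 3: error at byte offset 4. INVALID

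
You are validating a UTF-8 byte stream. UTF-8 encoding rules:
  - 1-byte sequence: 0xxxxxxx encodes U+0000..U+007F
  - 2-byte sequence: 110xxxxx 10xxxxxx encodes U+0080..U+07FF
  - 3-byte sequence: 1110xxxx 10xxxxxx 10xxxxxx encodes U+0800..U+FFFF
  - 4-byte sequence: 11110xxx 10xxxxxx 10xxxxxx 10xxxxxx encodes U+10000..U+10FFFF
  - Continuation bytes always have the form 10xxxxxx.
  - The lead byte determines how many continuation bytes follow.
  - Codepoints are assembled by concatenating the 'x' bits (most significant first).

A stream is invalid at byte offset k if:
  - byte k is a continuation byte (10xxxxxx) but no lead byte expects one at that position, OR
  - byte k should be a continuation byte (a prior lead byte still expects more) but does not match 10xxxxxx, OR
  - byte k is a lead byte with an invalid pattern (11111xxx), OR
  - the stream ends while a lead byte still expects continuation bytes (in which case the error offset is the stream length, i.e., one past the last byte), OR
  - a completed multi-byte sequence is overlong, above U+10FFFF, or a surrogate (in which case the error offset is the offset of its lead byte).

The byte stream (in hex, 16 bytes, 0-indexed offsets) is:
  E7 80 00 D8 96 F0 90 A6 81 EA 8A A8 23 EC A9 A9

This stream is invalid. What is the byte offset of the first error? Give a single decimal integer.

Byte[0]=E7: 3-byte lead, need 2 cont bytes. acc=0x7
Byte[1]=80: continuation. acc=(acc<<6)|0x00=0x1C0
Byte[2]=00: expected 10xxxxxx continuation. INVALID

Answer: 2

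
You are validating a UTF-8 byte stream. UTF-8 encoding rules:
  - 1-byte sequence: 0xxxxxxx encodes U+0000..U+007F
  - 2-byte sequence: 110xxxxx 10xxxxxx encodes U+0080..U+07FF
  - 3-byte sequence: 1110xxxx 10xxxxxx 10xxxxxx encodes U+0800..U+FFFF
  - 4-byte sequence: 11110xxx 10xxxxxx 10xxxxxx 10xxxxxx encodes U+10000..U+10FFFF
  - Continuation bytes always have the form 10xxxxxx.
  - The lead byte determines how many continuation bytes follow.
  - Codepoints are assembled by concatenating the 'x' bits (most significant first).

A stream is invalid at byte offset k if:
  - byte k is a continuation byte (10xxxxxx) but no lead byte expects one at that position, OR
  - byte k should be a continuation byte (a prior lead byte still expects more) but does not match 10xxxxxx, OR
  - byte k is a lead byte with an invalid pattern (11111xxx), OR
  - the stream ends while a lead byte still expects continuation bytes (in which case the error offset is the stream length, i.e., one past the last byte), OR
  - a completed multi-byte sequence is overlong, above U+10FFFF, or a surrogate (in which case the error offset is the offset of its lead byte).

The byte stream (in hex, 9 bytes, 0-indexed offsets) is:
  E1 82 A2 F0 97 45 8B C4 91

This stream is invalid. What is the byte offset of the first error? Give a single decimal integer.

Byte[0]=E1: 3-byte lead, need 2 cont bytes. acc=0x1
Byte[1]=82: continuation. acc=(acc<<6)|0x02=0x42
Byte[2]=A2: continuation. acc=(acc<<6)|0x22=0x10A2
Completed: cp=U+10A2 (starts at byte 0)
Byte[3]=F0: 4-byte lead, need 3 cont bytes. acc=0x0
Byte[4]=97: continuation. acc=(acc<<6)|0x17=0x17
Byte[5]=45: expected 10xxxxxx continuation. INVALID

Answer: 5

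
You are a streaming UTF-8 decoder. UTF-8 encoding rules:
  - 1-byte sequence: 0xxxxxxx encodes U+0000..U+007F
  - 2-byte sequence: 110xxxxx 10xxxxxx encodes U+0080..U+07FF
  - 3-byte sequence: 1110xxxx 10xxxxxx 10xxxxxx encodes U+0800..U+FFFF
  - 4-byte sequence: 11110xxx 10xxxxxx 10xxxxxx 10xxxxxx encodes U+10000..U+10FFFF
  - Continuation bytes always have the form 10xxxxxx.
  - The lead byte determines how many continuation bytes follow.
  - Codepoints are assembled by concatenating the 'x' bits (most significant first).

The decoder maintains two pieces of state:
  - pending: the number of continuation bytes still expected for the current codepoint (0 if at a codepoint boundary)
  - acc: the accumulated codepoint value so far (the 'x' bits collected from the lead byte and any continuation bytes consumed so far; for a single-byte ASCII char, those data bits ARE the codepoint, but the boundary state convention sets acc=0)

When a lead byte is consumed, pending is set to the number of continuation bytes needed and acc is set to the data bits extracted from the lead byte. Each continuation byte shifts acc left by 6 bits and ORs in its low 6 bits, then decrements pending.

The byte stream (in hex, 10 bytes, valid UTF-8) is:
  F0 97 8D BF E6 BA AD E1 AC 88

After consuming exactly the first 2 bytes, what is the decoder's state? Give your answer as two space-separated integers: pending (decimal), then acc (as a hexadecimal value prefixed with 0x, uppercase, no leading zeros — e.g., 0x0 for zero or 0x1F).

Byte[0]=F0: 4-byte lead. pending=3, acc=0x0
Byte[1]=97: continuation. acc=(acc<<6)|0x17=0x17, pending=2

Answer: 2 0x17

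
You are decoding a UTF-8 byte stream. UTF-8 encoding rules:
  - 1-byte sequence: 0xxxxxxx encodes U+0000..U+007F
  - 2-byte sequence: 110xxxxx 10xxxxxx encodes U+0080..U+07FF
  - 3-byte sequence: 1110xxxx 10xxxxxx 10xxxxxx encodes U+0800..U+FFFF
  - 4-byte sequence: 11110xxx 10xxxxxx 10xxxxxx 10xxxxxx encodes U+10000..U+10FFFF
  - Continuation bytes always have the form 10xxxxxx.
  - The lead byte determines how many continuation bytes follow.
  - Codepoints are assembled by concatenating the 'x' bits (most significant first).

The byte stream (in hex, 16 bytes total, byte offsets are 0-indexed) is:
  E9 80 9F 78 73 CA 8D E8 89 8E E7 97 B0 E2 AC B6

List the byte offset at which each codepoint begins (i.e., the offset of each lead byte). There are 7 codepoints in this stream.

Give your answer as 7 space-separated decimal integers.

Byte[0]=E9: 3-byte lead, need 2 cont bytes. acc=0x9
Byte[1]=80: continuation. acc=(acc<<6)|0x00=0x240
Byte[2]=9F: continuation. acc=(acc<<6)|0x1F=0x901F
Completed: cp=U+901F (starts at byte 0)
Byte[3]=78: 1-byte ASCII. cp=U+0078
Byte[4]=73: 1-byte ASCII. cp=U+0073
Byte[5]=CA: 2-byte lead, need 1 cont bytes. acc=0xA
Byte[6]=8D: continuation. acc=(acc<<6)|0x0D=0x28D
Completed: cp=U+028D (starts at byte 5)
Byte[7]=E8: 3-byte lead, need 2 cont bytes. acc=0x8
Byte[8]=89: continuation. acc=(acc<<6)|0x09=0x209
Byte[9]=8E: continuation. acc=(acc<<6)|0x0E=0x824E
Completed: cp=U+824E (starts at byte 7)
Byte[10]=E7: 3-byte lead, need 2 cont bytes. acc=0x7
Byte[11]=97: continuation. acc=(acc<<6)|0x17=0x1D7
Byte[12]=B0: continuation. acc=(acc<<6)|0x30=0x75F0
Completed: cp=U+75F0 (starts at byte 10)
Byte[13]=E2: 3-byte lead, need 2 cont bytes. acc=0x2
Byte[14]=AC: continuation. acc=(acc<<6)|0x2C=0xAC
Byte[15]=B6: continuation. acc=(acc<<6)|0x36=0x2B36
Completed: cp=U+2B36 (starts at byte 13)

Answer: 0 3 4 5 7 10 13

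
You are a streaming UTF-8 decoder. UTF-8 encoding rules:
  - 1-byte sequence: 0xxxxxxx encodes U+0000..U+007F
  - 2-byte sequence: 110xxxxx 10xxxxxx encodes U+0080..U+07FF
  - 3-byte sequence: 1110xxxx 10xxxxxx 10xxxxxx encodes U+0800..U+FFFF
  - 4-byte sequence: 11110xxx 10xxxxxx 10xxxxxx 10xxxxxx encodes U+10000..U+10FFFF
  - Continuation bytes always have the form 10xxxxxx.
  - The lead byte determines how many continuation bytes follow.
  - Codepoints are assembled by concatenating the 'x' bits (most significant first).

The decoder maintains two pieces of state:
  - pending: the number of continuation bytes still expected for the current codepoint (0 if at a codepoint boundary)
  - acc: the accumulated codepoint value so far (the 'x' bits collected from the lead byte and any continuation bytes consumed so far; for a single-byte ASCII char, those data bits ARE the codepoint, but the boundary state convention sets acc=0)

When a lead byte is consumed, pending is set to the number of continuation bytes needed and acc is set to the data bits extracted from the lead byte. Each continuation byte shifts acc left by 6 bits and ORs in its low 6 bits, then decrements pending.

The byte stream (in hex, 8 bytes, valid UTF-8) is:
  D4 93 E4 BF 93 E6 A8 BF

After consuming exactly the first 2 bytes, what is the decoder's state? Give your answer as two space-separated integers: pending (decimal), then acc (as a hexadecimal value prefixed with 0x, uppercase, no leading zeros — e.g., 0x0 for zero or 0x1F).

Answer: 0 0x513

Derivation:
Byte[0]=D4: 2-byte lead. pending=1, acc=0x14
Byte[1]=93: continuation. acc=(acc<<6)|0x13=0x513, pending=0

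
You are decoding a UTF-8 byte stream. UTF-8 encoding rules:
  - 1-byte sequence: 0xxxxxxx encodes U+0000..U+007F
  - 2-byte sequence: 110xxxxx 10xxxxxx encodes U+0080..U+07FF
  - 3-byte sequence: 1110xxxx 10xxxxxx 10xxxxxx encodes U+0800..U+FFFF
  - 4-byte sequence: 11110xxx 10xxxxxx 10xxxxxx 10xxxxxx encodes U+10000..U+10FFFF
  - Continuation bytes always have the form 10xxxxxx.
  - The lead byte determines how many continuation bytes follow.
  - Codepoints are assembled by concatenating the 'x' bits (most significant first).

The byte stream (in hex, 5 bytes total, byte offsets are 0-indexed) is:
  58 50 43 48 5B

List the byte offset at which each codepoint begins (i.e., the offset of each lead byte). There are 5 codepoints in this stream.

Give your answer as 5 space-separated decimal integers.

Byte[0]=58: 1-byte ASCII. cp=U+0058
Byte[1]=50: 1-byte ASCII. cp=U+0050
Byte[2]=43: 1-byte ASCII. cp=U+0043
Byte[3]=48: 1-byte ASCII. cp=U+0048
Byte[4]=5B: 1-byte ASCII. cp=U+005B

Answer: 0 1 2 3 4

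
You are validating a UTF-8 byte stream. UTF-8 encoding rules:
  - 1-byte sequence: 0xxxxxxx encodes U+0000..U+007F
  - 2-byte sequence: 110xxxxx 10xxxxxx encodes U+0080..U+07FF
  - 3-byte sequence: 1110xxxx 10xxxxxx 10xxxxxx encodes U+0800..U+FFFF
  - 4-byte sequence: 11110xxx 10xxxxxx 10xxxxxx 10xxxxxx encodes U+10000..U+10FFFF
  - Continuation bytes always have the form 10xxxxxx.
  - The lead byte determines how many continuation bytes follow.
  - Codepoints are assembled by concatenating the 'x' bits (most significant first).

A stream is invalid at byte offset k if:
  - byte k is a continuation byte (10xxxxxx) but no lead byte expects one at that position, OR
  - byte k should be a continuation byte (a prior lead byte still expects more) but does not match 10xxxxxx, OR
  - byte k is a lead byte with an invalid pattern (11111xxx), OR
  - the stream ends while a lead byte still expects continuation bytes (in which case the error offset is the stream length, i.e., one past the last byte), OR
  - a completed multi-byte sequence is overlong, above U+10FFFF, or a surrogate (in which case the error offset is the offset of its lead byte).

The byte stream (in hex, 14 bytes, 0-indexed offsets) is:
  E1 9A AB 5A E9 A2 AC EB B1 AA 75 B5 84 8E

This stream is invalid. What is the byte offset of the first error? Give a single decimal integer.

Answer: 11

Derivation:
Byte[0]=E1: 3-byte lead, need 2 cont bytes. acc=0x1
Byte[1]=9A: continuation. acc=(acc<<6)|0x1A=0x5A
Byte[2]=AB: continuation. acc=(acc<<6)|0x2B=0x16AB
Completed: cp=U+16AB (starts at byte 0)
Byte[3]=5A: 1-byte ASCII. cp=U+005A
Byte[4]=E9: 3-byte lead, need 2 cont bytes. acc=0x9
Byte[5]=A2: continuation. acc=(acc<<6)|0x22=0x262
Byte[6]=AC: continuation. acc=(acc<<6)|0x2C=0x98AC
Completed: cp=U+98AC (starts at byte 4)
Byte[7]=EB: 3-byte lead, need 2 cont bytes. acc=0xB
Byte[8]=B1: continuation. acc=(acc<<6)|0x31=0x2F1
Byte[9]=AA: continuation. acc=(acc<<6)|0x2A=0xBC6A
Completed: cp=U+BC6A (starts at byte 7)
Byte[10]=75: 1-byte ASCII. cp=U+0075
Byte[11]=B5: INVALID lead byte (not 0xxx/110x/1110/11110)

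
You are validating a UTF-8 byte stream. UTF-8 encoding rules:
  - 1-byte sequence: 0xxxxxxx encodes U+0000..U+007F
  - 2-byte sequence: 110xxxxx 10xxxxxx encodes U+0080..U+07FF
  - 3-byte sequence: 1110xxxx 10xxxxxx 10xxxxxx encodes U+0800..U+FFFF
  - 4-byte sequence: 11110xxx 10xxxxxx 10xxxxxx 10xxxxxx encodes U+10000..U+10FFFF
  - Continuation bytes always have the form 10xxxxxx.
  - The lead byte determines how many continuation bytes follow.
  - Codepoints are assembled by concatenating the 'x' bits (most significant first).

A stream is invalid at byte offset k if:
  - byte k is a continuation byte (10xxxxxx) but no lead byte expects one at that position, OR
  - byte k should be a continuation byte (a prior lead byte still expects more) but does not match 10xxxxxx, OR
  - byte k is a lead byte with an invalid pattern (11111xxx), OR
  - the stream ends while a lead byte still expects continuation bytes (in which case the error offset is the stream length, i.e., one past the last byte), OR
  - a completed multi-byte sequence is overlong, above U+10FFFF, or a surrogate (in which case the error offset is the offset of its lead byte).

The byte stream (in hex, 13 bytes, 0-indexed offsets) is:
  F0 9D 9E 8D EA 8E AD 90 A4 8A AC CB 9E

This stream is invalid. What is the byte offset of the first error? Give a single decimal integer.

Byte[0]=F0: 4-byte lead, need 3 cont bytes. acc=0x0
Byte[1]=9D: continuation. acc=(acc<<6)|0x1D=0x1D
Byte[2]=9E: continuation. acc=(acc<<6)|0x1E=0x75E
Byte[3]=8D: continuation. acc=(acc<<6)|0x0D=0x1D78D
Completed: cp=U+1D78D (starts at byte 0)
Byte[4]=EA: 3-byte lead, need 2 cont bytes. acc=0xA
Byte[5]=8E: continuation. acc=(acc<<6)|0x0E=0x28E
Byte[6]=AD: continuation. acc=(acc<<6)|0x2D=0xA3AD
Completed: cp=U+A3AD (starts at byte 4)
Byte[7]=90: INVALID lead byte (not 0xxx/110x/1110/11110)

Answer: 7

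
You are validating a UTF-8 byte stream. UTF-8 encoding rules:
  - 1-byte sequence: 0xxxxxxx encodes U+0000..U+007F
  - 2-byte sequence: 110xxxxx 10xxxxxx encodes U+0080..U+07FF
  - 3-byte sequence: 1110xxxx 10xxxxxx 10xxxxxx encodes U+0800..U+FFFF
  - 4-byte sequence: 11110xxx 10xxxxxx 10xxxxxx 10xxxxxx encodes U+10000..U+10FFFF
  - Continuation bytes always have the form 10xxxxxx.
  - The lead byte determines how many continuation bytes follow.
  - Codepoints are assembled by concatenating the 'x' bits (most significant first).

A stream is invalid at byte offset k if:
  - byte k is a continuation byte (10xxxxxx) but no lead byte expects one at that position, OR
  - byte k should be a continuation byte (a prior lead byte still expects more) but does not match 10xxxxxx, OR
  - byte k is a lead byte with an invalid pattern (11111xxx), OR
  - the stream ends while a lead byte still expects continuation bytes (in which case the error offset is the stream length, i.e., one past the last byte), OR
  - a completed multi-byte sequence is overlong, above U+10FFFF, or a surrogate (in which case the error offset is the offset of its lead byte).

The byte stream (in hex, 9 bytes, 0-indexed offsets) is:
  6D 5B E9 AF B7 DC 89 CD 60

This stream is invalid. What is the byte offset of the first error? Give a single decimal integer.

Answer: 8

Derivation:
Byte[0]=6D: 1-byte ASCII. cp=U+006D
Byte[1]=5B: 1-byte ASCII. cp=U+005B
Byte[2]=E9: 3-byte lead, need 2 cont bytes. acc=0x9
Byte[3]=AF: continuation. acc=(acc<<6)|0x2F=0x26F
Byte[4]=B7: continuation. acc=(acc<<6)|0x37=0x9BF7
Completed: cp=U+9BF7 (starts at byte 2)
Byte[5]=DC: 2-byte lead, need 1 cont bytes. acc=0x1C
Byte[6]=89: continuation. acc=(acc<<6)|0x09=0x709
Completed: cp=U+0709 (starts at byte 5)
Byte[7]=CD: 2-byte lead, need 1 cont bytes. acc=0xD
Byte[8]=60: expected 10xxxxxx continuation. INVALID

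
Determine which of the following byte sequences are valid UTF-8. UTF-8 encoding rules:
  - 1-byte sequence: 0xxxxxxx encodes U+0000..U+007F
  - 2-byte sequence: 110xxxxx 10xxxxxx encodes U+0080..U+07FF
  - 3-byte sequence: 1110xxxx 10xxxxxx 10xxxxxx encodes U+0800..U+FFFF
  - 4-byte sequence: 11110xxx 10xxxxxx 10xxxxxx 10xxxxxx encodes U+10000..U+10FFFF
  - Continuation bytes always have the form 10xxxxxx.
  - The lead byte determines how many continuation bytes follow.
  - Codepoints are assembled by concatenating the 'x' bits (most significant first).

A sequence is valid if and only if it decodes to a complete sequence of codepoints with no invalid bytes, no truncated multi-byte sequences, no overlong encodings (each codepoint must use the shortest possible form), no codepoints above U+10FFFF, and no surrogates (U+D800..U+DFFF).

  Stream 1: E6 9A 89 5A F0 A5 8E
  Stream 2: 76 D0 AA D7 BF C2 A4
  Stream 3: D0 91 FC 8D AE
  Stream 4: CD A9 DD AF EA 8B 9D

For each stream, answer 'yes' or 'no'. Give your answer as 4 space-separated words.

Stream 1: error at byte offset 7. INVALID
Stream 2: decodes cleanly. VALID
Stream 3: error at byte offset 2. INVALID
Stream 4: decodes cleanly. VALID

Answer: no yes no yes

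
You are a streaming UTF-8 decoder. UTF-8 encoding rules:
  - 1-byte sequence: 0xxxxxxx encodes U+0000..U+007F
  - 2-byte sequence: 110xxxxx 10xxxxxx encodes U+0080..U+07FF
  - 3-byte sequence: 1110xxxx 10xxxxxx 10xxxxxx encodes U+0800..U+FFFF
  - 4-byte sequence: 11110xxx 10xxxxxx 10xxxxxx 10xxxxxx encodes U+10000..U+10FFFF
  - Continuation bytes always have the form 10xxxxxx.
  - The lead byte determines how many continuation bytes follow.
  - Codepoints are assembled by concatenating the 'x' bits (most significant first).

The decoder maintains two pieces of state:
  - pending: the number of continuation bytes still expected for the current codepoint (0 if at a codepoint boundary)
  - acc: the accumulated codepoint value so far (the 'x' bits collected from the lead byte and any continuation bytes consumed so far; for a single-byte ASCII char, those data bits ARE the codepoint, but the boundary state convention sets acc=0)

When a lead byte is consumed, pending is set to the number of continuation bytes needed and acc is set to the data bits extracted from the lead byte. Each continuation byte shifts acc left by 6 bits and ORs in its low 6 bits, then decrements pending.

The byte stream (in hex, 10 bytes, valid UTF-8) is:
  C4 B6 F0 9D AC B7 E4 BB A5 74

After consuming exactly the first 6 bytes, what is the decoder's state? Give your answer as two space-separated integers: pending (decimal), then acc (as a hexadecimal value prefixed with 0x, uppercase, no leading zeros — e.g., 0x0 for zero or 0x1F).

Byte[0]=C4: 2-byte lead. pending=1, acc=0x4
Byte[1]=B6: continuation. acc=(acc<<6)|0x36=0x136, pending=0
Byte[2]=F0: 4-byte lead. pending=3, acc=0x0
Byte[3]=9D: continuation. acc=(acc<<6)|0x1D=0x1D, pending=2
Byte[4]=AC: continuation. acc=(acc<<6)|0x2C=0x76C, pending=1
Byte[5]=B7: continuation. acc=(acc<<6)|0x37=0x1DB37, pending=0

Answer: 0 0x1DB37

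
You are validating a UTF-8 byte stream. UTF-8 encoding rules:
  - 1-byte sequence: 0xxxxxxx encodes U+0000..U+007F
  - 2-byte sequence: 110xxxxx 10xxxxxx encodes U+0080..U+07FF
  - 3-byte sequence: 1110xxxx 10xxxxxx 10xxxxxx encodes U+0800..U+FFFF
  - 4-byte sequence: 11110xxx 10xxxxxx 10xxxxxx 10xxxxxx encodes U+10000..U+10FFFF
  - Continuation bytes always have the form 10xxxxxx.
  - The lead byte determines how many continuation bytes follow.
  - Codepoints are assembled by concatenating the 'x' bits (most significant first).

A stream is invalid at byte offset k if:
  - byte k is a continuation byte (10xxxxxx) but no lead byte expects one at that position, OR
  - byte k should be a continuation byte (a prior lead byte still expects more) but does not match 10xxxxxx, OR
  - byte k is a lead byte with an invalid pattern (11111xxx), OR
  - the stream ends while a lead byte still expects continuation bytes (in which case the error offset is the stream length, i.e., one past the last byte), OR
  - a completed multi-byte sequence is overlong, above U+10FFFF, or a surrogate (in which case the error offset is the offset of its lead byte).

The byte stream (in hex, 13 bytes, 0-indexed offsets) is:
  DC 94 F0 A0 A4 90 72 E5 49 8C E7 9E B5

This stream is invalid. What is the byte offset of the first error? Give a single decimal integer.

Answer: 8

Derivation:
Byte[0]=DC: 2-byte lead, need 1 cont bytes. acc=0x1C
Byte[1]=94: continuation. acc=(acc<<6)|0x14=0x714
Completed: cp=U+0714 (starts at byte 0)
Byte[2]=F0: 4-byte lead, need 3 cont bytes. acc=0x0
Byte[3]=A0: continuation. acc=(acc<<6)|0x20=0x20
Byte[4]=A4: continuation. acc=(acc<<6)|0x24=0x824
Byte[5]=90: continuation. acc=(acc<<6)|0x10=0x20910
Completed: cp=U+20910 (starts at byte 2)
Byte[6]=72: 1-byte ASCII. cp=U+0072
Byte[7]=E5: 3-byte lead, need 2 cont bytes. acc=0x5
Byte[8]=49: expected 10xxxxxx continuation. INVALID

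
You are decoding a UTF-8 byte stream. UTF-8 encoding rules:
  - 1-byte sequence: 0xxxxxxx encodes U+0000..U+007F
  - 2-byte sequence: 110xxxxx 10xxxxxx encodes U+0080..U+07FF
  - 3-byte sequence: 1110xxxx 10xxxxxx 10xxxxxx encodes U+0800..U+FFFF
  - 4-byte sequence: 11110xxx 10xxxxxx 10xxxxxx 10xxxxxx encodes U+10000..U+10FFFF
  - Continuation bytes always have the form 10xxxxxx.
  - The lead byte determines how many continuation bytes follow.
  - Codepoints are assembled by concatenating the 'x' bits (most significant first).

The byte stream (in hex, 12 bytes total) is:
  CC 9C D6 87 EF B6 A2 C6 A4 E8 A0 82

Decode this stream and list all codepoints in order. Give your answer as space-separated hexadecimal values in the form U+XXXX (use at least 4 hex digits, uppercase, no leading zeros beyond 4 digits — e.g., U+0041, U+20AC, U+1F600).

Byte[0]=CC: 2-byte lead, need 1 cont bytes. acc=0xC
Byte[1]=9C: continuation. acc=(acc<<6)|0x1C=0x31C
Completed: cp=U+031C (starts at byte 0)
Byte[2]=D6: 2-byte lead, need 1 cont bytes. acc=0x16
Byte[3]=87: continuation. acc=(acc<<6)|0x07=0x587
Completed: cp=U+0587 (starts at byte 2)
Byte[4]=EF: 3-byte lead, need 2 cont bytes. acc=0xF
Byte[5]=B6: continuation. acc=(acc<<6)|0x36=0x3F6
Byte[6]=A2: continuation. acc=(acc<<6)|0x22=0xFDA2
Completed: cp=U+FDA2 (starts at byte 4)
Byte[7]=C6: 2-byte lead, need 1 cont bytes. acc=0x6
Byte[8]=A4: continuation. acc=(acc<<6)|0x24=0x1A4
Completed: cp=U+01A4 (starts at byte 7)
Byte[9]=E8: 3-byte lead, need 2 cont bytes. acc=0x8
Byte[10]=A0: continuation. acc=(acc<<6)|0x20=0x220
Byte[11]=82: continuation. acc=(acc<<6)|0x02=0x8802
Completed: cp=U+8802 (starts at byte 9)

Answer: U+031C U+0587 U+FDA2 U+01A4 U+8802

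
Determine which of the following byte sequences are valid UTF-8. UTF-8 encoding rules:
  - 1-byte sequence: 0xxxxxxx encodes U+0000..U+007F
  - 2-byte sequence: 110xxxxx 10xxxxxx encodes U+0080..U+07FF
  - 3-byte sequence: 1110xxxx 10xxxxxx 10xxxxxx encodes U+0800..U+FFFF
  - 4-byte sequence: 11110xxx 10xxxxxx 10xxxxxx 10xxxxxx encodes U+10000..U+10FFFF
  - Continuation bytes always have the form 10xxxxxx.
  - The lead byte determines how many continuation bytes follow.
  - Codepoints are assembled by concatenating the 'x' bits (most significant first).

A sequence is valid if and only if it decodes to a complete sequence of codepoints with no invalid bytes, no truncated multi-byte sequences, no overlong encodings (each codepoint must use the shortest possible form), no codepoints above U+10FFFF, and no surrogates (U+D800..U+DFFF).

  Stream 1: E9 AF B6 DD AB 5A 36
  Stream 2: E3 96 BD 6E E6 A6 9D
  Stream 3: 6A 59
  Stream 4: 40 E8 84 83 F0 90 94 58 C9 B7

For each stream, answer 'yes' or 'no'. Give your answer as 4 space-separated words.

Stream 1: decodes cleanly. VALID
Stream 2: decodes cleanly. VALID
Stream 3: decodes cleanly. VALID
Stream 4: error at byte offset 7. INVALID

Answer: yes yes yes no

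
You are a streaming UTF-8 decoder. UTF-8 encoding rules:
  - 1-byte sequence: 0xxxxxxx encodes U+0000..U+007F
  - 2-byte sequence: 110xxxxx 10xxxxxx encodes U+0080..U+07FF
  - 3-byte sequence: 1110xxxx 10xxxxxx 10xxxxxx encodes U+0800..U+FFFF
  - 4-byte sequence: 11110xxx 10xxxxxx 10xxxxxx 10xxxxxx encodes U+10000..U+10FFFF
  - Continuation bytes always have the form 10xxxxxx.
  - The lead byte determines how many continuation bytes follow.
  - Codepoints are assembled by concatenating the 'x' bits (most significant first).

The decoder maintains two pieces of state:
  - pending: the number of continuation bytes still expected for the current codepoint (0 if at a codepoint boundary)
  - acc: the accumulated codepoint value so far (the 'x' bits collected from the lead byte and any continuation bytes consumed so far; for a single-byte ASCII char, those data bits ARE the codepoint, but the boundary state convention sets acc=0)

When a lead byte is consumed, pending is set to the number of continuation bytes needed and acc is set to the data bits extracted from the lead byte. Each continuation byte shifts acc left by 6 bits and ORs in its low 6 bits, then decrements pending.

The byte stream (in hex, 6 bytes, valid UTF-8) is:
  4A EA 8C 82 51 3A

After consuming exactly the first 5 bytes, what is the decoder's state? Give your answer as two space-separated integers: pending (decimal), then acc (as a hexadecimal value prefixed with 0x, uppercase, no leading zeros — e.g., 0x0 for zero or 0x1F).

Answer: 0 0x0

Derivation:
Byte[0]=4A: 1-byte. pending=0, acc=0x0
Byte[1]=EA: 3-byte lead. pending=2, acc=0xA
Byte[2]=8C: continuation. acc=(acc<<6)|0x0C=0x28C, pending=1
Byte[3]=82: continuation. acc=(acc<<6)|0x02=0xA302, pending=0
Byte[4]=51: 1-byte. pending=0, acc=0x0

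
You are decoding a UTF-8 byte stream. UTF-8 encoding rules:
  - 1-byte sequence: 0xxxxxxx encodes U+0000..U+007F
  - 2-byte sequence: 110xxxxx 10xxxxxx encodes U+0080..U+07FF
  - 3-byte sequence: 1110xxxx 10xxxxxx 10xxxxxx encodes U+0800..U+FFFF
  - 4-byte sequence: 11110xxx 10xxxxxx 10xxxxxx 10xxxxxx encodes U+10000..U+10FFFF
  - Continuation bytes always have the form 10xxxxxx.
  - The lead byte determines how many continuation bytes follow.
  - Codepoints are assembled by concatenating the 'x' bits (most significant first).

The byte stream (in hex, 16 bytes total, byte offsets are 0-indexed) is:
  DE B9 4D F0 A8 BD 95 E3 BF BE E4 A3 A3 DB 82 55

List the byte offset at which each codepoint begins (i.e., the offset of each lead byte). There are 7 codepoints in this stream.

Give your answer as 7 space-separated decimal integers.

Answer: 0 2 3 7 10 13 15

Derivation:
Byte[0]=DE: 2-byte lead, need 1 cont bytes. acc=0x1E
Byte[1]=B9: continuation. acc=(acc<<6)|0x39=0x7B9
Completed: cp=U+07B9 (starts at byte 0)
Byte[2]=4D: 1-byte ASCII. cp=U+004D
Byte[3]=F0: 4-byte lead, need 3 cont bytes. acc=0x0
Byte[4]=A8: continuation. acc=(acc<<6)|0x28=0x28
Byte[5]=BD: continuation. acc=(acc<<6)|0x3D=0xA3D
Byte[6]=95: continuation. acc=(acc<<6)|0x15=0x28F55
Completed: cp=U+28F55 (starts at byte 3)
Byte[7]=E3: 3-byte lead, need 2 cont bytes. acc=0x3
Byte[8]=BF: continuation. acc=(acc<<6)|0x3F=0xFF
Byte[9]=BE: continuation. acc=(acc<<6)|0x3E=0x3FFE
Completed: cp=U+3FFE (starts at byte 7)
Byte[10]=E4: 3-byte lead, need 2 cont bytes. acc=0x4
Byte[11]=A3: continuation. acc=(acc<<6)|0x23=0x123
Byte[12]=A3: continuation. acc=(acc<<6)|0x23=0x48E3
Completed: cp=U+48E3 (starts at byte 10)
Byte[13]=DB: 2-byte lead, need 1 cont bytes. acc=0x1B
Byte[14]=82: continuation. acc=(acc<<6)|0x02=0x6C2
Completed: cp=U+06C2 (starts at byte 13)
Byte[15]=55: 1-byte ASCII. cp=U+0055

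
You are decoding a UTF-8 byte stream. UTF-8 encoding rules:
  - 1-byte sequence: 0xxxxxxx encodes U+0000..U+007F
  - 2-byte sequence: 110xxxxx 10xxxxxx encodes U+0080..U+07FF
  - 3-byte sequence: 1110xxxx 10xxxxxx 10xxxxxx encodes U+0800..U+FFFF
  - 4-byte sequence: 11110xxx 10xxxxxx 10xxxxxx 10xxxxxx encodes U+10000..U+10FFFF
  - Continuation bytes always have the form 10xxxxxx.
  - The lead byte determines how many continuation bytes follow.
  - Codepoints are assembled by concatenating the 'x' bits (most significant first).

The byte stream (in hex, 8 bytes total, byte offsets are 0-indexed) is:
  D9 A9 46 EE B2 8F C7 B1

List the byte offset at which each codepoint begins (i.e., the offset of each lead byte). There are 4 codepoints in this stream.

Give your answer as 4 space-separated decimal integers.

Answer: 0 2 3 6

Derivation:
Byte[0]=D9: 2-byte lead, need 1 cont bytes. acc=0x19
Byte[1]=A9: continuation. acc=(acc<<6)|0x29=0x669
Completed: cp=U+0669 (starts at byte 0)
Byte[2]=46: 1-byte ASCII. cp=U+0046
Byte[3]=EE: 3-byte lead, need 2 cont bytes. acc=0xE
Byte[4]=B2: continuation. acc=(acc<<6)|0x32=0x3B2
Byte[5]=8F: continuation. acc=(acc<<6)|0x0F=0xEC8F
Completed: cp=U+EC8F (starts at byte 3)
Byte[6]=C7: 2-byte lead, need 1 cont bytes. acc=0x7
Byte[7]=B1: continuation. acc=(acc<<6)|0x31=0x1F1
Completed: cp=U+01F1 (starts at byte 6)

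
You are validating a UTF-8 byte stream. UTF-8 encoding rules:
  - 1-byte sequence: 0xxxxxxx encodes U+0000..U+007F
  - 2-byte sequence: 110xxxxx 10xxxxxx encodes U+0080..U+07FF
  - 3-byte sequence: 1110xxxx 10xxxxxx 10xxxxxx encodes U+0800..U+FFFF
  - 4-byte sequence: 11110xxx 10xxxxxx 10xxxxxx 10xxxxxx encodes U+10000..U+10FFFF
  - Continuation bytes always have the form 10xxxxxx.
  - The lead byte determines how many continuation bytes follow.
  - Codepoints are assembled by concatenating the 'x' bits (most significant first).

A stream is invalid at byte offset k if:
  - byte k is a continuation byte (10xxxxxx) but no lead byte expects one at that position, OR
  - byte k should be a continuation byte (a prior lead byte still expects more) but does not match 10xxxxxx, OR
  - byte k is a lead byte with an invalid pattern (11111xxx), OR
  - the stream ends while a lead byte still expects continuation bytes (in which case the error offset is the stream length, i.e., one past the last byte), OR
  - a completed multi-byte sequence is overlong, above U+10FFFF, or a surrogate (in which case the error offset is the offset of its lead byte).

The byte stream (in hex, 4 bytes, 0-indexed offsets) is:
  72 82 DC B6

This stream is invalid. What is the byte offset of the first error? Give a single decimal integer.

Answer: 1

Derivation:
Byte[0]=72: 1-byte ASCII. cp=U+0072
Byte[1]=82: INVALID lead byte (not 0xxx/110x/1110/11110)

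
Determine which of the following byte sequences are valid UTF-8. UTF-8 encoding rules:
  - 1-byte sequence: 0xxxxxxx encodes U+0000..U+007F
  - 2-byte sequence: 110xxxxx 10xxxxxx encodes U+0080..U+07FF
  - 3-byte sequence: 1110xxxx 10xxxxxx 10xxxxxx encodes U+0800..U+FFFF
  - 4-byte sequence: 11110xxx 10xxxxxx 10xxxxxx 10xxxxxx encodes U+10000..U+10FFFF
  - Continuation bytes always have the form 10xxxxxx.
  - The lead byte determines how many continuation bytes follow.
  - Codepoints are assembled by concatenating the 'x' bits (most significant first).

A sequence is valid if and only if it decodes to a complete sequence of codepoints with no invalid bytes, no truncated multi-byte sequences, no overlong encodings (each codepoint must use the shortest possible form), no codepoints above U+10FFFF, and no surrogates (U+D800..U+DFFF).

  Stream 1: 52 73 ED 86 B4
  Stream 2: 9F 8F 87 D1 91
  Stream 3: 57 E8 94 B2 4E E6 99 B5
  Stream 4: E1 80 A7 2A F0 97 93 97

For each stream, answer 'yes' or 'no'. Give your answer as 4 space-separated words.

Answer: yes no yes yes

Derivation:
Stream 1: decodes cleanly. VALID
Stream 2: error at byte offset 0. INVALID
Stream 3: decodes cleanly. VALID
Stream 4: decodes cleanly. VALID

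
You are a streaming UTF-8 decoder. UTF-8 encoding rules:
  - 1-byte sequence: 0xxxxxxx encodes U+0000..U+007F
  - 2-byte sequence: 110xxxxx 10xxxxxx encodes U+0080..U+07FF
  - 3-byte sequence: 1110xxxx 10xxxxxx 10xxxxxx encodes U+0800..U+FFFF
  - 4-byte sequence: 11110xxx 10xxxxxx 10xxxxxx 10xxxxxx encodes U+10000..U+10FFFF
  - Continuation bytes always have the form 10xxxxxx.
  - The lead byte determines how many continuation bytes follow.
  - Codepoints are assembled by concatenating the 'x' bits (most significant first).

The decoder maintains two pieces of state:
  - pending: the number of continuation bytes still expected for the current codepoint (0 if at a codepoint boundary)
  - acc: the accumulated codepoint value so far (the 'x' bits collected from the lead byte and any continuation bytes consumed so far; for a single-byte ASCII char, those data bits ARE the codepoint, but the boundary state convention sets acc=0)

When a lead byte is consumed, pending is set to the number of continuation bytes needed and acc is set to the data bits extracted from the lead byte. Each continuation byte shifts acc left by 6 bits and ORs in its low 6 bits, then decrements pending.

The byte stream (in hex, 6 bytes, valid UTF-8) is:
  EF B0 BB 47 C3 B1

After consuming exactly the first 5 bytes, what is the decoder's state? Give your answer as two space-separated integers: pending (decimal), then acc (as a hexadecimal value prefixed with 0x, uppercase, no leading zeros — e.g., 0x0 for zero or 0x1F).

Answer: 1 0x3

Derivation:
Byte[0]=EF: 3-byte lead. pending=2, acc=0xF
Byte[1]=B0: continuation. acc=(acc<<6)|0x30=0x3F0, pending=1
Byte[2]=BB: continuation. acc=(acc<<6)|0x3B=0xFC3B, pending=0
Byte[3]=47: 1-byte. pending=0, acc=0x0
Byte[4]=C3: 2-byte lead. pending=1, acc=0x3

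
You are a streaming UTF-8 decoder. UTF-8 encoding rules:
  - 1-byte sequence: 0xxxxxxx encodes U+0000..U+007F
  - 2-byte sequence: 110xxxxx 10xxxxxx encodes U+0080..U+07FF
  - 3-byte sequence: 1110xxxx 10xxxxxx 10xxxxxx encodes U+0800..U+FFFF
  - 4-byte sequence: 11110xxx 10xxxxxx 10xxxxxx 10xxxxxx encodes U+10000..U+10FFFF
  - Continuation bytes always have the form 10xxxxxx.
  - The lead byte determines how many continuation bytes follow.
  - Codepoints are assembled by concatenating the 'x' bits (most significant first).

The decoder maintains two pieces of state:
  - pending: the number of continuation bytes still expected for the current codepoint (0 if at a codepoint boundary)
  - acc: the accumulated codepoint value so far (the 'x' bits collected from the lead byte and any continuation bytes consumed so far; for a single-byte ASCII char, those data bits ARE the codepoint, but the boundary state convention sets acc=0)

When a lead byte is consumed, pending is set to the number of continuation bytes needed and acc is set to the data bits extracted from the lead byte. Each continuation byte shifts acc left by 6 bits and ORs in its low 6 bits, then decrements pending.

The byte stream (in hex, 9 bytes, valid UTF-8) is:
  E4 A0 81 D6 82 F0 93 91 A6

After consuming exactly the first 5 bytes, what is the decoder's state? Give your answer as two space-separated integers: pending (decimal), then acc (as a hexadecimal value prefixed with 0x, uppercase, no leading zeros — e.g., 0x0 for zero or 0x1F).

Answer: 0 0x582

Derivation:
Byte[0]=E4: 3-byte lead. pending=2, acc=0x4
Byte[1]=A0: continuation. acc=(acc<<6)|0x20=0x120, pending=1
Byte[2]=81: continuation. acc=(acc<<6)|0x01=0x4801, pending=0
Byte[3]=D6: 2-byte lead. pending=1, acc=0x16
Byte[4]=82: continuation. acc=(acc<<6)|0x02=0x582, pending=0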